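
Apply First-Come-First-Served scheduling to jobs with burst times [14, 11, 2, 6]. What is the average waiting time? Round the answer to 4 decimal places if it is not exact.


FCFS order (as given): [14, 11, 2, 6]
Waiting times:
  Job 1: wait = 0
  Job 2: wait = 14
  Job 3: wait = 25
  Job 4: wait = 27
Sum of waiting times = 66
Average waiting time = 66/4 = 16.5

16.5


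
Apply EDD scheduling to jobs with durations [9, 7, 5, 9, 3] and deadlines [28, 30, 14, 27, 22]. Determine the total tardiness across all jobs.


Sort by due date (EDD order): [(5, 14), (3, 22), (9, 27), (9, 28), (7, 30)]
Compute completion times and tardiness:
  Job 1: p=5, d=14, C=5, tardiness=max(0,5-14)=0
  Job 2: p=3, d=22, C=8, tardiness=max(0,8-22)=0
  Job 3: p=9, d=27, C=17, tardiness=max(0,17-27)=0
  Job 4: p=9, d=28, C=26, tardiness=max(0,26-28)=0
  Job 5: p=7, d=30, C=33, tardiness=max(0,33-30)=3
Total tardiness = 3

3


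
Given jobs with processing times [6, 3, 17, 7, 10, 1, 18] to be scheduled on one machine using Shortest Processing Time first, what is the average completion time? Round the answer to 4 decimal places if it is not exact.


Sort jobs by processing time (SPT order): [1, 3, 6, 7, 10, 17, 18]
Compute completion times sequentially:
  Job 1: processing = 1, completes at 1
  Job 2: processing = 3, completes at 4
  Job 3: processing = 6, completes at 10
  Job 4: processing = 7, completes at 17
  Job 5: processing = 10, completes at 27
  Job 6: processing = 17, completes at 44
  Job 7: processing = 18, completes at 62
Sum of completion times = 165
Average completion time = 165/7 = 23.5714

23.5714


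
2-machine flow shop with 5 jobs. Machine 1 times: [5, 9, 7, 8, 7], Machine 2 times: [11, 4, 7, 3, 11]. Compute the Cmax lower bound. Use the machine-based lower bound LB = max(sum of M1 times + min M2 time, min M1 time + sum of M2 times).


LB1 = sum(M1 times) + min(M2 times) = 36 + 3 = 39
LB2 = min(M1 times) + sum(M2 times) = 5 + 36 = 41
Lower bound = max(LB1, LB2) = max(39, 41) = 41

41


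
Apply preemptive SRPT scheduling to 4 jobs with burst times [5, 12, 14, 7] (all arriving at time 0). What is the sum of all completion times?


Since all jobs arrive at t=0, SRPT equals SPT ordering.
SPT order: [5, 7, 12, 14]
Completion times:
  Job 1: p=5, C=5
  Job 2: p=7, C=12
  Job 3: p=12, C=24
  Job 4: p=14, C=38
Total completion time = 5 + 12 + 24 + 38 = 79

79


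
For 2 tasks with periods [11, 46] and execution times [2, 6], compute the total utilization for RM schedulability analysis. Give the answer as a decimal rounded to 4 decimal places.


Compute individual utilizations (exact fractions):
  Task 1: C/T = 2/11 (approx. 0.1818)
  Task 2: C/T = 6/46 = 3/23 (approx. 0.1304)
Total utilization U = 2/11 + 3/23 = 79/253
Rounded to 4 decimal places: U = 0.3123
RM (Liu & Layland) bound for 2 tasks = 0.828427; compare with U = 79/253 (approx. 0.312253)
U <= bound, so schedulable by RM sufficient condition.

0.3123


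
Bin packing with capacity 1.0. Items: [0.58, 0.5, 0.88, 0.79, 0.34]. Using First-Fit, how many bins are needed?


Place items sequentially using First-Fit:
  Item 0.58 -> new Bin 1
  Item 0.5 -> new Bin 2
  Item 0.88 -> new Bin 3
  Item 0.79 -> new Bin 4
  Item 0.34 -> Bin 1 (now 0.92)
Total bins used = 4

4


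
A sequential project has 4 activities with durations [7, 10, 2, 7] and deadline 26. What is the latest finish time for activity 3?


LF(activity 3) = deadline - sum of successor durations
Successors: activities 4 through 4 with durations [7]
Sum of successor durations = 7
LF = 26 - 7 = 19

19


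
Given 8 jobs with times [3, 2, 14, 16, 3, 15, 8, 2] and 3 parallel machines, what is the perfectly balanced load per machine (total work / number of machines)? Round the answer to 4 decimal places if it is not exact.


Total processing time = 3 + 2 + 14 + 16 + 3 + 15 + 8 + 2 = 63
Number of machines = 3
Ideal balanced load = 63 / 3 = 21.0

21.0


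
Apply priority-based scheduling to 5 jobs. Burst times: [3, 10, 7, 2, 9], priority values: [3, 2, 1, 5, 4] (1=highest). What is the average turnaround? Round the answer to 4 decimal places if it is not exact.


Sort by priority (ascending = highest first):
Order: [(1, 7), (2, 10), (3, 3), (4, 9), (5, 2)]
Completion times:
  Priority 1, burst=7, C=7
  Priority 2, burst=10, C=17
  Priority 3, burst=3, C=20
  Priority 4, burst=9, C=29
  Priority 5, burst=2, C=31
Average turnaround = 104/5 = 20.8

20.8


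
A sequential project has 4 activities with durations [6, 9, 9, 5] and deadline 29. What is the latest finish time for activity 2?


LF(activity 2) = deadline - sum of successor durations
Successors: activities 3 through 4 with durations [9, 5]
Sum of successor durations = 14
LF = 29 - 14 = 15

15


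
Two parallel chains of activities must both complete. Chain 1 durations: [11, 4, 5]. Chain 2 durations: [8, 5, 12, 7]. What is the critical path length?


Path A total = 11 + 4 + 5 = 20
Path B total = 8 + 5 + 12 + 7 = 32
Critical path = longest path = max(20, 32) = 32

32


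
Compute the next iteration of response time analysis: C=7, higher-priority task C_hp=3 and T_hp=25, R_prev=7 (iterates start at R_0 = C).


R_next = C + ceil(R_prev / T_hp) * C_hp
ceil(7 / 25) = ceil(0.28) = 1
Interference = 1 * 3 = 3
R_next = 7 + 3 = 10

10


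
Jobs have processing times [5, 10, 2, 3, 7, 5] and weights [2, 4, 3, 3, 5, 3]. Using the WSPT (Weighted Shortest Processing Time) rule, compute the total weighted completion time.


Compute p/w ratios and sort ascending (WSPT): [(2, 3), (3, 3), (7, 5), (5, 3), (5, 2), (10, 4)]
Compute weighted completion times:
  Job (p=2,w=3): C=2, w*C=3*2=6
  Job (p=3,w=3): C=5, w*C=3*5=15
  Job (p=7,w=5): C=12, w*C=5*12=60
  Job (p=5,w=3): C=17, w*C=3*17=51
  Job (p=5,w=2): C=22, w*C=2*22=44
  Job (p=10,w=4): C=32, w*C=4*32=128
Total weighted completion time = 304

304


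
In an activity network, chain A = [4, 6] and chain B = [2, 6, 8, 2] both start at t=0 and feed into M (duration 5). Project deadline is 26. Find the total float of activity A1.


Forward pass: ES(A1) = sum of predecessors on chain A = 0
EF = ES + duration = 0 + 4 = 4
Backward pass: LF(M) = deadline = 26; LS(M) = 26 - 5 = 21
LF(A1) = LS(M) - sum(successors on chain A) = 21 - 6 = 15
LS = LF - duration = 15 - 4 = 11
Total float = LS - ES = 11 - 0 = 11

11


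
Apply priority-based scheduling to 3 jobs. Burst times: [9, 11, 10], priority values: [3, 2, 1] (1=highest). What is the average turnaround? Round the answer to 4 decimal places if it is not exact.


Sort by priority (ascending = highest first):
Order: [(1, 10), (2, 11), (3, 9)]
Completion times:
  Priority 1, burst=10, C=10
  Priority 2, burst=11, C=21
  Priority 3, burst=9, C=30
Average turnaround = 61/3 = 20.3333

20.3333


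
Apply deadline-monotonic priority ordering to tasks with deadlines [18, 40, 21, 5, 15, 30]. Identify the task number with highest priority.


Sort tasks by relative deadline (ascending):
  Task 4: deadline = 5
  Task 5: deadline = 15
  Task 1: deadline = 18
  Task 3: deadline = 21
  Task 6: deadline = 30
  Task 2: deadline = 40
Priority order (highest first): [4, 5, 1, 3, 6, 2]
Highest priority task = 4

4


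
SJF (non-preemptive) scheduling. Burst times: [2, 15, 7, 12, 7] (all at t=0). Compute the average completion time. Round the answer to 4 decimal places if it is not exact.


SJF order (ascending): [2, 7, 7, 12, 15]
Completion times:
  Job 1: burst=2, C=2
  Job 2: burst=7, C=9
  Job 3: burst=7, C=16
  Job 4: burst=12, C=28
  Job 5: burst=15, C=43
Average completion = 98/5 = 19.6

19.6


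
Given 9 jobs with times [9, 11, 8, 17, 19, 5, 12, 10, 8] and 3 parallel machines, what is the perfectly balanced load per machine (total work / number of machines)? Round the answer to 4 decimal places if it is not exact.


Total processing time = 9 + 11 + 8 + 17 + 19 + 5 + 12 + 10 + 8 = 99
Number of machines = 3
Ideal balanced load = 99 / 3 = 33.0

33.0


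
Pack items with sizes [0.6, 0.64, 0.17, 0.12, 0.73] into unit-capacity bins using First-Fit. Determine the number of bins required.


Place items sequentially using First-Fit:
  Item 0.6 -> new Bin 1
  Item 0.64 -> new Bin 2
  Item 0.17 -> Bin 1 (now 0.77)
  Item 0.12 -> Bin 1 (now 0.89)
  Item 0.73 -> new Bin 3
Total bins used = 3

3


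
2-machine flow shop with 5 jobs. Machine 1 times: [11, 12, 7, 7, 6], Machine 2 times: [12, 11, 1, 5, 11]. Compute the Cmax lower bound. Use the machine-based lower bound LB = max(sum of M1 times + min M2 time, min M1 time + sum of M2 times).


LB1 = sum(M1 times) + min(M2 times) = 43 + 1 = 44
LB2 = min(M1 times) + sum(M2 times) = 6 + 40 = 46
Lower bound = max(LB1, LB2) = max(44, 46) = 46

46


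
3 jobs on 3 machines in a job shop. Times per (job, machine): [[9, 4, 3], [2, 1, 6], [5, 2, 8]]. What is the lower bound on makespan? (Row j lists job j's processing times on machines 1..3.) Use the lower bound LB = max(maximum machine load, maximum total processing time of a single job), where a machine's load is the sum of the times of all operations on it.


Machine loads:
  Machine 1: 9 + 2 + 5 = 16
  Machine 2: 4 + 1 + 2 = 7
  Machine 3: 3 + 6 + 8 = 17
Max machine load = 17
Job totals:
  Job 1: 16
  Job 2: 9
  Job 3: 15
Max job total = 16
Lower bound = max(17, 16) = 17

17


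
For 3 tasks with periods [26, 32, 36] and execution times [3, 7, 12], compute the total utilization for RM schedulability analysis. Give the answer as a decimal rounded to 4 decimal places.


Compute individual utilizations (exact fractions):
  Task 1: C/T = 3/26 (approx. 0.1154)
  Task 2: C/T = 7/32 (approx. 0.2188)
  Task 3: C/T = 12/36 = 1/3 (approx. 0.3333)
Total utilization U = 3/26 + 7/32 + 1/3 = 833/1248
Rounded to 4 decimal places: U = 0.6675
RM (Liu & Layland) bound for 3 tasks = 0.779763; compare with U = 833/1248 (approx. 0.667468)
U <= bound, so schedulable by RM sufficient condition.

0.6675


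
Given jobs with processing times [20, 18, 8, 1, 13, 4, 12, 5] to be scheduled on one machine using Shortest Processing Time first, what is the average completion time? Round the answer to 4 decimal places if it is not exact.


Sort jobs by processing time (SPT order): [1, 4, 5, 8, 12, 13, 18, 20]
Compute completion times sequentially:
  Job 1: processing = 1, completes at 1
  Job 2: processing = 4, completes at 5
  Job 3: processing = 5, completes at 10
  Job 4: processing = 8, completes at 18
  Job 5: processing = 12, completes at 30
  Job 6: processing = 13, completes at 43
  Job 7: processing = 18, completes at 61
  Job 8: processing = 20, completes at 81
Sum of completion times = 249
Average completion time = 249/8 = 31.125

31.125


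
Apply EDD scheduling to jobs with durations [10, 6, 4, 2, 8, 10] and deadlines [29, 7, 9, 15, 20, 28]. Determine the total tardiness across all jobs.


Sort by due date (EDD order): [(6, 7), (4, 9), (2, 15), (8, 20), (10, 28), (10, 29)]
Compute completion times and tardiness:
  Job 1: p=6, d=7, C=6, tardiness=max(0,6-7)=0
  Job 2: p=4, d=9, C=10, tardiness=max(0,10-9)=1
  Job 3: p=2, d=15, C=12, tardiness=max(0,12-15)=0
  Job 4: p=8, d=20, C=20, tardiness=max(0,20-20)=0
  Job 5: p=10, d=28, C=30, tardiness=max(0,30-28)=2
  Job 6: p=10, d=29, C=40, tardiness=max(0,40-29)=11
Total tardiness = 14

14


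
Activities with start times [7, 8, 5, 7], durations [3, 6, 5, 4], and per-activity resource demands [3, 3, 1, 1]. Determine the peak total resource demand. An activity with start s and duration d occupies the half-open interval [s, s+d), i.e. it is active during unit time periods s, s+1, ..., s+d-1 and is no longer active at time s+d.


Each activity i is active on [start_i, start_i + duration_i).
Compute total resource usage per time slot:
  t=0: active resources = [], total = 0
  t=1: active resources = [], total = 0
  t=2: active resources = [], total = 0
  t=3: active resources = [], total = 0
  t=4: active resources = [], total = 0
  t=5: active resources = [1], total = 1
  t=6: active resources = [1], total = 1
  t=7: active resources = [3, 1, 1], total = 5
  t=8: active resources = [3, 3, 1, 1], total = 8
  t=9: active resources = [3, 3, 1, 1], total = 8
  t=10: active resources = [3, 1], total = 4
  t=11: active resources = [3], total = 3
  t=12: active resources = [3], total = 3
  t=13: active resources = [3], total = 3
Peak resource demand = 8

8


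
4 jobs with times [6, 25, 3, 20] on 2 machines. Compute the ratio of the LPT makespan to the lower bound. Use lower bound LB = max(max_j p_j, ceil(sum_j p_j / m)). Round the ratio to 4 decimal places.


LPT order: [25, 20, 6, 3]
Machine loads after assignment: [28, 26]
LPT makespan = 28
Lower bound = max(max_job, ceil(total/2)) = max(25, 27) = 27
Ratio = 28 / 27 = 1.037

1.037


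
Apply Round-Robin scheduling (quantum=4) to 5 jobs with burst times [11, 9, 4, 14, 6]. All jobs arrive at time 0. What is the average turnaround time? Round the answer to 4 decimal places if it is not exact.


Time quantum = 4
Execution trace:
  J1 runs 4 units, time = 4
  J2 runs 4 units, time = 8
  J3 runs 4 units, time = 12
  J4 runs 4 units, time = 16
  J5 runs 4 units, time = 20
  J1 runs 4 units, time = 24
  J2 runs 4 units, time = 28
  J4 runs 4 units, time = 32
  J5 runs 2 units, time = 34
  J1 runs 3 units, time = 37
  J2 runs 1 units, time = 38
  J4 runs 4 units, time = 42
  J4 runs 2 units, time = 44
Finish times: [37, 38, 12, 44, 34]
Average turnaround = 165/5 = 33.0

33.0


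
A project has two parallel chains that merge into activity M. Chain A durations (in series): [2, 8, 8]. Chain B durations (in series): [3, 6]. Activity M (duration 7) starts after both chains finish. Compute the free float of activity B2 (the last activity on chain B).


ES(B2) = sum of predecessors on chain B = 3
EF(B2) = ES + duration = 3 + 6 = 9
Successor of B2 is M. ES(M) = max(sum(A), sum(B)) = max(18, 9) = 18
Free float = ES(successor) - EF(current) = 18 - 9 = 9

9


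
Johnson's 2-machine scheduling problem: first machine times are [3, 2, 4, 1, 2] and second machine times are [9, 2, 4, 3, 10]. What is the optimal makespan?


Apply Johnson's rule:
  Group 1 (a <= b): [(4, 1, 3), (2, 2, 2), (5, 2, 10), (1, 3, 9), (3, 4, 4)]
  Group 2 (a > b): []
Optimal job order: [4, 2, 5, 1, 3]
Schedule:
  Job 4: M1 done at 1, M2 done at 4
  Job 2: M1 done at 3, M2 done at 6
  Job 5: M1 done at 5, M2 done at 16
  Job 1: M1 done at 8, M2 done at 25
  Job 3: M1 done at 12, M2 done at 29
Makespan = 29

29


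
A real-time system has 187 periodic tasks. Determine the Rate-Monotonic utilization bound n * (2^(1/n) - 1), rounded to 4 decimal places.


Compute 2^(1/187) = 1.0037135476
Subtract 1: 1.0037135476 - 1 = 0.0037135476
Multiply by n: 187 * 0.0037135476 = 0.6944334012
Round to 4 dp: 0.6944

0.6944


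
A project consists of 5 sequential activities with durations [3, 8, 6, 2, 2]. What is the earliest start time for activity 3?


Activity 3 starts after activities 1 through 2 complete.
Predecessor durations: [3, 8]
ES = 3 + 8 = 11

11


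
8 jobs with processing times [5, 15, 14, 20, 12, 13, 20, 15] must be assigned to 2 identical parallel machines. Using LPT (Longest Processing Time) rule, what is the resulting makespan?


Sort jobs in decreasing order (LPT): [20, 20, 15, 15, 14, 13, 12, 5]
Assign each job to the least loaded machine:
  Machine 1: jobs [20, 15, 14, 5], load = 54
  Machine 2: jobs [20, 15, 13, 12], load = 60
Makespan = max load = 60

60


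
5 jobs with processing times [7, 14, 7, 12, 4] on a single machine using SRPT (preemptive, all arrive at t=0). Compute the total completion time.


Since all jobs arrive at t=0, SRPT equals SPT ordering.
SPT order: [4, 7, 7, 12, 14]
Completion times:
  Job 1: p=4, C=4
  Job 2: p=7, C=11
  Job 3: p=7, C=18
  Job 4: p=12, C=30
  Job 5: p=14, C=44
Total completion time = 4 + 11 + 18 + 30 + 44 = 107

107


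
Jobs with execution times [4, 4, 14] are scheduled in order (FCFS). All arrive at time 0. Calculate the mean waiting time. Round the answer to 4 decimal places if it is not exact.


FCFS order (as given): [4, 4, 14]
Waiting times:
  Job 1: wait = 0
  Job 2: wait = 4
  Job 3: wait = 8
Sum of waiting times = 12
Average waiting time = 12/3 = 4.0

4.0


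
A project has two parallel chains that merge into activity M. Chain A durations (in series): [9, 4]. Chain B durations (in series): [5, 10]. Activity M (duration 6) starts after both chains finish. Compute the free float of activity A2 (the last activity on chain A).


ES(A2) = sum of predecessors on chain A = 9
EF(A2) = ES + duration = 9 + 4 = 13
Successor of A2 is M. ES(M) = max(sum(A), sum(B)) = max(13, 15) = 15
Free float = ES(successor) - EF(current) = 15 - 13 = 2

2


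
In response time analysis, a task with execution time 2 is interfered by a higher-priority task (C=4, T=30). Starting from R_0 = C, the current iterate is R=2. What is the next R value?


R_next = C + ceil(R_prev / T_hp) * C_hp
ceil(2 / 30) = ceil(0.0667) = 1
Interference = 1 * 4 = 4
R_next = 2 + 4 = 6

6


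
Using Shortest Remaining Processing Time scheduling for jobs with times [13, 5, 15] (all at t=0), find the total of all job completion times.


Since all jobs arrive at t=0, SRPT equals SPT ordering.
SPT order: [5, 13, 15]
Completion times:
  Job 1: p=5, C=5
  Job 2: p=13, C=18
  Job 3: p=15, C=33
Total completion time = 5 + 18 + 33 = 56

56


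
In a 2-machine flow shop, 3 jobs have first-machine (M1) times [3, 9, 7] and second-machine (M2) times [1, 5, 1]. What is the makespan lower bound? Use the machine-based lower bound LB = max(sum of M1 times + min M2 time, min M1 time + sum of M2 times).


LB1 = sum(M1 times) + min(M2 times) = 19 + 1 = 20
LB2 = min(M1 times) + sum(M2 times) = 3 + 7 = 10
Lower bound = max(LB1, LB2) = max(20, 10) = 20

20


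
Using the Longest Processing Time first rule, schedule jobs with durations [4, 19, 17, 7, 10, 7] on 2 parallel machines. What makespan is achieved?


Sort jobs in decreasing order (LPT): [19, 17, 10, 7, 7, 4]
Assign each job to the least loaded machine:
  Machine 1: jobs [19, 7, 7], load = 33
  Machine 2: jobs [17, 10, 4], load = 31
Makespan = max load = 33

33


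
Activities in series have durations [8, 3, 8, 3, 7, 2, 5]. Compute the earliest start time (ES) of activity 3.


Activity 3 starts after activities 1 through 2 complete.
Predecessor durations: [8, 3]
ES = 8 + 3 = 11

11


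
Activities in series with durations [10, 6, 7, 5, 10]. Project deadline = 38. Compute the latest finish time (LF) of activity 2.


LF(activity 2) = deadline - sum of successor durations
Successors: activities 3 through 5 with durations [7, 5, 10]
Sum of successor durations = 22
LF = 38 - 22 = 16

16


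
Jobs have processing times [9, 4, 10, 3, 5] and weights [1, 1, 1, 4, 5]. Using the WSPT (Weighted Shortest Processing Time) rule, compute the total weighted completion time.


Compute p/w ratios and sort ascending (WSPT): [(3, 4), (5, 5), (4, 1), (9, 1), (10, 1)]
Compute weighted completion times:
  Job (p=3,w=4): C=3, w*C=4*3=12
  Job (p=5,w=5): C=8, w*C=5*8=40
  Job (p=4,w=1): C=12, w*C=1*12=12
  Job (p=9,w=1): C=21, w*C=1*21=21
  Job (p=10,w=1): C=31, w*C=1*31=31
Total weighted completion time = 116

116


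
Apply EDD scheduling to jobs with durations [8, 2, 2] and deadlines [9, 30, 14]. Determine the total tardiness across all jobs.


Sort by due date (EDD order): [(8, 9), (2, 14), (2, 30)]
Compute completion times and tardiness:
  Job 1: p=8, d=9, C=8, tardiness=max(0,8-9)=0
  Job 2: p=2, d=14, C=10, tardiness=max(0,10-14)=0
  Job 3: p=2, d=30, C=12, tardiness=max(0,12-30)=0
Total tardiness = 0

0


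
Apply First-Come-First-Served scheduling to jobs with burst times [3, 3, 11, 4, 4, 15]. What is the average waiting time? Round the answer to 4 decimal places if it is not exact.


FCFS order (as given): [3, 3, 11, 4, 4, 15]
Waiting times:
  Job 1: wait = 0
  Job 2: wait = 3
  Job 3: wait = 6
  Job 4: wait = 17
  Job 5: wait = 21
  Job 6: wait = 25
Sum of waiting times = 72
Average waiting time = 72/6 = 12.0

12.0


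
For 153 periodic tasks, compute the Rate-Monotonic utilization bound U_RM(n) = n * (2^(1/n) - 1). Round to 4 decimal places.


Compute 2^(1/153) = 1.0045406514
Subtract 1: 1.0045406514 - 1 = 0.0045406514
Multiply by n: 153 * 0.0045406514 = 0.6947196642
Round to 4 dp: 0.6947

0.6947


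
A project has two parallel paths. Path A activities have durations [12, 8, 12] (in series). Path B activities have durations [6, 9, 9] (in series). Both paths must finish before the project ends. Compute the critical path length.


Path A total = 12 + 8 + 12 = 32
Path B total = 6 + 9 + 9 = 24
Critical path = longest path = max(32, 24) = 32

32


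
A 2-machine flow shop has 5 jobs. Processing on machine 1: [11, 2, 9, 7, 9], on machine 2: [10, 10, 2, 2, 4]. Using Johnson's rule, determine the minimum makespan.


Apply Johnson's rule:
  Group 1 (a <= b): [(2, 2, 10)]
  Group 2 (a > b): [(1, 11, 10), (5, 9, 4), (3, 9, 2), (4, 7, 2)]
Optimal job order: [2, 1, 5, 3, 4]
Schedule:
  Job 2: M1 done at 2, M2 done at 12
  Job 1: M1 done at 13, M2 done at 23
  Job 5: M1 done at 22, M2 done at 27
  Job 3: M1 done at 31, M2 done at 33
  Job 4: M1 done at 38, M2 done at 40
Makespan = 40

40


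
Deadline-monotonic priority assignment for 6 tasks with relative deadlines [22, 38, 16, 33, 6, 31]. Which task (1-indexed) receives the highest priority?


Sort tasks by relative deadline (ascending):
  Task 5: deadline = 6
  Task 3: deadline = 16
  Task 1: deadline = 22
  Task 6: deadline = 31
  Task 4: deadline = 33
  Task 2: deadline = 38
Priority order (highest first): [5, 3, 1, 6, 4, 2]
Highest priority task = 5

5


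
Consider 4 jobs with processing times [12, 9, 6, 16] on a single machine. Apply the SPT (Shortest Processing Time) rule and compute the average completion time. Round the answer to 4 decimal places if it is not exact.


Sort jobs by processing time (SPT order): [6, 9, 12, 16]
Compute completion times sequentially:
  Job 1: processing = 6, completes at 6
  Job 2: processing = 9, completes at 15
  Job 3: processing = 12, completes at 27
  Job 4: processing = 16, completes at 43
Sum of completion times = 91
Average completion time = 91/4 = 22.75

22.75


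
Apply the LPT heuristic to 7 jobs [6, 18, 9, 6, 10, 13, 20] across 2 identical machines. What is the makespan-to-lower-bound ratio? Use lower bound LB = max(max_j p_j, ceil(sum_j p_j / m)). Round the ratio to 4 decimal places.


LPT order: [20, 18, 13, 10, 9, 6, 6]
Machine loads after assignment: [39, 43]
LPT makespan = 43
Lower bound = max(max_job, ceil(total/2)) = max(20, 41) = 41
Ratio = 43 / 41 = 1.0488

1.0488


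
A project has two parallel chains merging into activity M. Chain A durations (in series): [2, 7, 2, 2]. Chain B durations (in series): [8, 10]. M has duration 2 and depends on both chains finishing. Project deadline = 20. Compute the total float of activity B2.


Forward pass: ES(B2) = sum of predecessors on chain B = 8
EF = ES + duration = 8 + 10 = 18
Backward pass: LF(M) = deadline = 20; LS(M) = 20 - 2 = 18
LF(B2) = LS(M) - sum(successors on chain B) = 18 - 0 = 18
LS = LF - duration = 18 - 10 = 8
Total float = LS - ES = 8 - 8 = 0

0


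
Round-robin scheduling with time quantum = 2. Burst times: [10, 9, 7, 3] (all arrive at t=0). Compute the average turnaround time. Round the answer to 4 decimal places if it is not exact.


Time quantum = 2
Execution trace:
  J1 runs 2 units, time = 2
  J2 runs 2 units, time = 4
  J3 runs 2 units, time = 6
  J4 runs 2 units, time = 8
  J1 runs 2 units, time = 10
  J2 runs 2 units, time = 12
  J3 runs 2 units, time = 14
  J4 runs 1 units, time = 15
  J1 runs 2 units, time = 17
  J2 runs 2 units, time = 19
  J3 runs 2 units, time = 21
  J1 runs 2 units, time = 23
  J2 runs 2 units, time = 25
  J3 runs 1 units, time = 26
  J1 runs 2 units, time = 28
  J2 runs 1 units, time = 29
Finish times: [28, 29, 26, 15]
Average turnaround = 98/4 = 24.5

24.5


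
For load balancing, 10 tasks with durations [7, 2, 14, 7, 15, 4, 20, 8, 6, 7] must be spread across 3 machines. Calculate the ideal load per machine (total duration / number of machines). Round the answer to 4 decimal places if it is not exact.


Total processing time = 7 + 2 + 14 + 7 + 15 + 4 + 20 + 8 + 6 + 7 = 90
Number of machines = 3
Ideal balanced load = 90 / 3 = 30.0

30.0


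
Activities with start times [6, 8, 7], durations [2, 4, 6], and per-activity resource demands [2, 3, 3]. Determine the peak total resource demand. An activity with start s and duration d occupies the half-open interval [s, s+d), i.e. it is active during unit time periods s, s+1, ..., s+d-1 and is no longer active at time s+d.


Each activity i is active on [start_i, start_i + duration_i).
Compute total resource usage per time slot:
  t=0: active resources = [], total = 0
  t=1: active resources = [], total = 0
  t=2: active resources = [], total = 0
  t=3: active resources = [], total = 0
  t=4: active resources = [], total = 0
  t=5: active resources = [], total = 0
  t=6: active resources = [2], total = 2
  t=7: active resources = [2, 3], total = 5
  t=8: active resources = [3, 3], total = 6
  t=9: active resources = [3, 3], total = 6
  t=10: active resources = [3, 3], total = 6
  t=11: active resources = [3, 3], total = 6
  t=12: active resources = [3], total = 3
Peak resource demand = 6

6


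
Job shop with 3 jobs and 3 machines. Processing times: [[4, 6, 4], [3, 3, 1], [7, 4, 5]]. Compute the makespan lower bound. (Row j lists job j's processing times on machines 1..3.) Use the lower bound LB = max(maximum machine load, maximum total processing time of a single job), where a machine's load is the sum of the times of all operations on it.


Machine loads:
  Machine 1: 4 + 3 + 7 = 14
  Machine 2: 6 + 3 + 4 = 13
  Machine 3: 4 + 1 + 5 = 10
Max machine load = 14
Job totals:
  Job 1: 14
  Job 2: 7
  Job 3: 16
Max job total = 16
Lower bound = max(14, 16) = 16

16


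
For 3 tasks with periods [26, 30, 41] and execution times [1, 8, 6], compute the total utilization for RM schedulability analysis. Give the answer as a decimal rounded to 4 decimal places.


Compute individual utilizations (exact fractions):
  Task 1: C/T = 1/26 (approx. 0.0385)
  Task 2: C/T = 8/30 = 4/15 (approx. 0.2667)
  Task 3: C/T = 6/41 (approx. 0.1463)
Total utilization U = 1/26 + 4/15 + 6/41 = 7219/15990
Rounded to 4 decimal places: U = 0.4515
RM (Liu & Layland) bound for 3 tasks = 0.779763; compare with U = 7219/15990 (approx. 0.451470)
U <= bound, so schedulable by RM sufficient condition.

0.4515


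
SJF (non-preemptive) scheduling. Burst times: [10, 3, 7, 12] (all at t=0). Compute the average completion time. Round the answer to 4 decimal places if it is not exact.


SJF order (ascending): [3, 7, 10, 12]
Completion times:
  Job 1: burst=3, C=3
  Job 2: burst=7, C=10
  Job 3: burst=10, C=20
  Job 4: burst=12, C=32
Average completion = 65/4 = 16.25

16.25


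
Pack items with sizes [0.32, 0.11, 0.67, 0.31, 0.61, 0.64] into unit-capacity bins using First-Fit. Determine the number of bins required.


Place items sequentially using First-Fit:
  Item 0.32 -> new Bin 1
  Item 0.11 -> Bin 1 (now 0.43)
  Item 0.67 -> new Bin 2
  Item 0.31 -> Bin 1 (now 0.74)
  Item 0.61 -> new Bin 3
  Item 0.64 -> new Bin 4
Total bins used = 4

4


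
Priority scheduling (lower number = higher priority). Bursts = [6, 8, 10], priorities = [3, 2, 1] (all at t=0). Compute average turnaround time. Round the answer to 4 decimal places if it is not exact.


Sort by priority (ascending = highest first):
Order: [(1, 10), (2, 8), (3, 6)]
Completion times:
  Priority 1, burst=10, C=10
  Priority 2, burst=8, C=18
  Priority 3, burst=6, C=24
Average turnaround = 52/3 = 17.3333

17.3333


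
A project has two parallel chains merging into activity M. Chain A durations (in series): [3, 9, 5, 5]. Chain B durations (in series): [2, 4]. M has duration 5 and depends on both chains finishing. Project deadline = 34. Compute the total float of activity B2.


Forward pass: ES(B2) = sum of predecessors on chain B = 2
EF = ES + duration = 2 + 4 = 6
Backward pass: LF(M) = deadline = 34; LS(M) = 34 - 5 = 29
LF(B2) = LS(M) - sum(successors on chain B) = 29 - 0 = 29
LS = LF - duration = 29 - 4 = 25
Total float = LS - ES = 25 - 2 = 23

23


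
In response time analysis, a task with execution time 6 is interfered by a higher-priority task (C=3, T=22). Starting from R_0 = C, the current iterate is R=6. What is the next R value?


R_next = C + ceil(R_prev / T_hp) * C_hp
ceil(6 / 22) = ceil(0.2727) = 1
Interference = 1 * 3 = 3
R_next = 6 + 3 = 9

9


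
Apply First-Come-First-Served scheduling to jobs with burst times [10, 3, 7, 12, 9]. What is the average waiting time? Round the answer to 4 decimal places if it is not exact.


FCFS order (as given): [10, 3, 7, 12, 9]
Waiting times:
  Job 1: wait = 0
  Job 2: wait = 10
  Job 3: wait = 13
  Job 4: wait = 20
  Job 5: wait = 32
Sum of waiting times = 75
Average waiting time = 75/5 = 15.0

15.0


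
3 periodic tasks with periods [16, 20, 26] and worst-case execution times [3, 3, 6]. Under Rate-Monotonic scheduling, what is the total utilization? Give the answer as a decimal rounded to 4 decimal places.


Compute individual utilizations (exact fractions):
  Task 1: C/T = 3/16 (approx. 0.1875)
  Task 2: C/T = 3/20 (approx. 0.15)
  Task 3: C/T = 6/26 = 3/13 (approx. 0.2308)
Total utilization U = 3/16 + 3/20 + 3/13 = 591/1040
Rounded to 4 decimal places: U = 0.5683
RM (Liu & Layland) bound for 3 tasks = 0.779763; compare with U = 591/1040 (approx. 0.568269)
U <= bound, so schedulable by RM sufficient condition.

0.5683


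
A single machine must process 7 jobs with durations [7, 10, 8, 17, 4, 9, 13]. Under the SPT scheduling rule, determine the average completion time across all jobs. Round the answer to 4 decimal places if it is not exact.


Sort jobs by processing time (SPT order): [4, 7, 8, 9, 10, 13, 17]
Compute completion times sequentially:
  Job 1: processing = 4, completes at 4
  Job 2: processing = 7, completes at 11
  Job 3: processing = 8, completes at 19
  Job 4: processing = 9, completes at 28
  Job 5: processing = 10, completes at 38
  Job 6: processing = 13, completes at 51
  Job 7: processing = 17, completes at 68
Sum of completion times = 219
Average completion time = 219/7 = 31.2857

31.2857


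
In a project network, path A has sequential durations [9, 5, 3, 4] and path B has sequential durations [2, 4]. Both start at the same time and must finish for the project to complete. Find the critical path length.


Path A total = 9 + 5 + 3 + 4 = 21
Path B total = 2 + 4 = 6
Critical path = longest path = max(21, 6) = 21

21


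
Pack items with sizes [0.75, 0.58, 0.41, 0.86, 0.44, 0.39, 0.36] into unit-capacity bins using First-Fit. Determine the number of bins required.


Place items sequentially using First-Fit:
  Item 0.75 -> new Bin 1
  Item 0.58 -> new Bin 2
  Item 0.41 -> Bin 2 (now 0.99)
  Item 0.86 -> new Bin 3
  Item 0.44 -> new Bin 4
  Item 0.39 -> Bin 4 (now 0.83)
  Item 0.36 -> new Bin 5
Total bins used = 5

5


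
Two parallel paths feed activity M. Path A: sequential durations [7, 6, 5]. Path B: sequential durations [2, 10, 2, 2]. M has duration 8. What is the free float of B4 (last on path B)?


ES(B4) = sum of predecessors on chain B = 14
EF(B4) = ES + duration = 14 + 2 = 16
Successor of B4 is M. ES(M) = max(sum(A), sum(B)) = max(18, 16) = 18
Free float = ES(successor) - EF(current) = 18 - 16 = 2

2


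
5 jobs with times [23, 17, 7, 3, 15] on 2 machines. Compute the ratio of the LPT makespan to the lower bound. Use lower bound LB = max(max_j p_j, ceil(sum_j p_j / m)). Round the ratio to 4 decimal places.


LPT order: [23, 17, 15, 7, 3]
Machine loads after assignment: [33, 32]
LPT makespan = 33
Lower bound = max(max_job, ceil(total/2)) = max(23, 33) = 33
Ratio = 33 / 33 = 1.0

1.0


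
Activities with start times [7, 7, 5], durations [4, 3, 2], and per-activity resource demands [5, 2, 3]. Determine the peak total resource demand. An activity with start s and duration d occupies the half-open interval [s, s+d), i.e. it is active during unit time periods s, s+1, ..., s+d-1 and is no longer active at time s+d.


Each activity i is active on [start_i, start_i + duration_i).
Compute total resource usage per time slot:
  t=0: active resources = [], total = 0
  t=1: active resources = [], total = 0
  t=2: active resources = [], total = 0
  t=3: active resources = [], total = 0
  t=4: active resources = [], total = 0
  t=5: active resources = [3], total = 3
  t=6: active resources = [3], total = 3
  t=7: active resources = [5, 2], total = 7
  t=8: active resources = [5, 2], total = 7
  t=9: active resources = [5, 2], total = 7
  t=10: active resources = [5], total = 5
Peak resource demand = 7

7


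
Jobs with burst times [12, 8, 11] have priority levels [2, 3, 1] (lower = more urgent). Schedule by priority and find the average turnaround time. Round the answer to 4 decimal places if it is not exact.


Sort by priority (ascending = highest first):
Order: [(1, 11), (2, 12), (3, 8)]
Completion times:
  Priority 1, burst=11, C=11
  Priority 2, burst=12, C=23
  Priority 3, burst=8, C=31
Average turnaround = 65/3 = 21.6667

21.6667


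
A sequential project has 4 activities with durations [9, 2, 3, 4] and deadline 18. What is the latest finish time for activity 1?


LF(activity 1) = deadline - sum of successor durations
Successors: activities 2 through 4 with durations [2, 3, 4]
Sum of successor durations = 9
LF = 18 - 9 = 9

9


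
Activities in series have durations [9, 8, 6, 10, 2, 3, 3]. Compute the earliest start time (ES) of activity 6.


Activity 6 starts after activities 1 through 5 complete.
Predecessor durations: [9, 8, 6, 10, 2]
ES = 9 + 8 + 6 + 10 + 2 = 35

35


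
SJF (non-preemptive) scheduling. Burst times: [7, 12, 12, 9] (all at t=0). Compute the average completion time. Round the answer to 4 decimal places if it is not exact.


SJF order (ascending): [7, 9, 12, 12]
Completion times:
  Job 1: burst=7, C=7
  Job 2: burst=9, C=16
  Job 3: burst=12, C=28
  Job 4: burst=12, C=40
Average completion = 91/4 = 22.75

22.75


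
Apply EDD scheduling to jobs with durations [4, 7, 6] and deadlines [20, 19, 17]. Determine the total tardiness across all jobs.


Sort by due date (EDD order): [(6, 17), (7, 19), (4, 20)]
Compute completion times and tardiness:
  Job 1: p=6, d=17, C=6, tardiness=max(0,6-17)=0
  Job 2: p=7, d=19, C=13, tardiness=max(0,13-19)=0
  Job 3: p=4, d=20, C=17, tardiness=max(0,17-20)=0
Total tardiness = 0

0


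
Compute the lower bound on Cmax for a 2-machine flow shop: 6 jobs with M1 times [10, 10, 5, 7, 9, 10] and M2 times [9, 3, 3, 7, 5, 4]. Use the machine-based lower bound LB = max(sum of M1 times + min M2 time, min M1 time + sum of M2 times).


LB1 = sum(M1 times) + min(M2 times) = 51 + 3 = 54
LB2 = min(M1 times) + sum(M2 times) = 5 + 31 = 36
Lower bound = max(LB1, LB2) = max(54, 36) = 54

54


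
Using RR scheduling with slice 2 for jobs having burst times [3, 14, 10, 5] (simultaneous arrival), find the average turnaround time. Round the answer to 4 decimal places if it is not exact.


Time quantum = 2
Execution trace:
  J1 runs 2 units, time = 2
  J2 runs 2 units, time = 4
  J3 runs 2 units, time = 6
  J4 runs 2 units, time = 8
  J1 runs 1 units, time = 9
  J2 runs 2 units, time = 11
  J3 runs 2 units, time = 13
  J4 runs 2 units, time = 15
  J2 runs 2 units, time = 17
  J3 runs 2 units, time = 19
  J4 runs 1 units, time = 20
  J2 runs 2 units, time = 22
  J3 runs 2 units, time = 24
  J2 runs 2 units, time = 26
  J3 runs 2 units, time = 28
  J2 runs 2 units, time = 30
  J2 runs 2 units, time = 32
Finish times: [9, 32, 28, 20]
Average turnaround = 89/4 = 22.25

22.25


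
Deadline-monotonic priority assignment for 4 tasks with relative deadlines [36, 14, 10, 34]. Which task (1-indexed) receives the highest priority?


Sort tasks by relative deadline (ascending):
  Task 3: deadline = 10
  Task 2: deadline = 14
  Task 4: deadline = 34
  Task 1: deadline = 36
Priority order (highest first): [3, 2, 4, 1]
Highest priority task = 3

3


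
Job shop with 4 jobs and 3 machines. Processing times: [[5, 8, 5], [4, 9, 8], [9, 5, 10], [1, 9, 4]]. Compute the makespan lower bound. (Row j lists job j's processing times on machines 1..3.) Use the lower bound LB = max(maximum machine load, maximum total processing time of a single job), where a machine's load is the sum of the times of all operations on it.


Machine loads:
  Machine 1: 5 + 4 + 9 + 1 = 19
  Machine 2: 8 + 9 + 5 + 9 = 31
  Machine 3: 5 + 8 + 10 + 4 = 27
Max machine load = 31
Job totals:
  Job 1: 18
  Job 2: 21
  Job 3: 24
  Job 4: 14
Max job total = 24
Lower bound = max(31, 24) = 31

31


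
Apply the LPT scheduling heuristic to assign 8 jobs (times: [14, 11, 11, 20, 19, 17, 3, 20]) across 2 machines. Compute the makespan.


Sort jobs in decreasing order (LPT): [20, 20, 19, 17, 14, 11, 11, 3]
Assign each job to the least loaded machine:
  Machine 1: jobs [20, 19, 11, 11], load = 61
  Machine 2: jobs [20, 17, 14, 3], load = 54
Makespan = max load = 61

61


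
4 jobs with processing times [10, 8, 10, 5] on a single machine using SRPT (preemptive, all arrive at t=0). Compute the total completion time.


Since all jobs arrive at t=0, SRPT equals SPT ordering.
SPT order: [5, 8, 10, 10]
Completion times:
  Job 1: p=5, C=5
  Job 2: p=8, C=13
  Job 3: p=10, C=23
  Job 4: p=10, C=33
Total completion time = 5 + 13 + 23 + 33 = 74

74


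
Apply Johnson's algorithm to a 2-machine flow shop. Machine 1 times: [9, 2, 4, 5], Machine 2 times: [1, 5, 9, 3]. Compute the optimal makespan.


Apply Johnson's rule:
  Group 1 (a <= b): [(2, 2, 5), (3, 4, 9)]
  Group 2 (a > b): [(4, 5, 3), (1, 9, 1)]
Optimal job order: [2, 3, 4, 1]
Schedule:
  Job 2: M1 done at 2, M2 done at 7
  Job 3: M1 done at 6, M2 done at 16
  Job 4: M1 done at 11, M2 done at 19
  Job 1: M1 done at 20, M2 done at 21
Makespan = 21

21


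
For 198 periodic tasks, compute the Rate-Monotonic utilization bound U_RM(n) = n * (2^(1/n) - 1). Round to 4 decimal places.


Compute 2^(1/198) = 1.0035068781
Subtract 1: 1.0035068781 - 1 = 0.0035068781
Multiply by n: 198 * 0.0035068781 = 0.6943618638
Round to 4 dp: 0.6944

0.6944


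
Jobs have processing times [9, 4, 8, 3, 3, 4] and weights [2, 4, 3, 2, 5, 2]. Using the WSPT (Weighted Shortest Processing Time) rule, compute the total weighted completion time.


Compute p/w ratios and sort ascending (WSPT): [(3, 5), (4, 4), (3, 2), (4, 2), (8, 3), (9, 2)]
Compute weighted completion times:
  Job (p=3,w=5): C=3, w*C=5*3=15
  Job (p=4,w=4): C=7, w*C=4*7=28
  Job (p=3,w=2): C=10, w*C=2*10=20
  Job (p=4,w=2): C=14, w*C=2*14=28
  Job (p=8,w=3): C=22, w*C=3*22=66
  Job (p=9,w=2): C=31, w*C=2*31=62
Total weighted completion time = 219

219


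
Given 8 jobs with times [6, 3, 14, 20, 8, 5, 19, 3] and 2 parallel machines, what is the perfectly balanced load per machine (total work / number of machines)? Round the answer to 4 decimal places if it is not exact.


Total processing time = 6 + 3 + 14 + 20 + 8 + 5 + 19 + 3 = 78
Number of machines = 2
Ideal balanced load = 78 / 2 = 39.0

39.0


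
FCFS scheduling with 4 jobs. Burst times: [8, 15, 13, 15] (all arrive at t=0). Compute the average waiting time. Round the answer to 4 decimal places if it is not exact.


FCFS order (as given): [8, 15, 13, 15]
Waiting times:
  Job 1: wait = 0
  Job 2: wait = 8
  Job 3: wait = 23
  Job 4: wait = 36
Sum of waiting times = 67
Average waiting time = 67/4 = 16.75

16.75


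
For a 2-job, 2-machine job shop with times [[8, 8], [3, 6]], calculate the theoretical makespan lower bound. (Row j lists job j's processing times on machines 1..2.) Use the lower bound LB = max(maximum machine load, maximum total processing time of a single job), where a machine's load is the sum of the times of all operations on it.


Machine loads:
  Machine 1: 8 + 3 = 11
  Machine 2: 8 + 6 = 14
Max machine load = 14
Job totals:
  Job 1: 16
  Job 2: 9
Max job total = 16
Lower bound = max(14, 16) = 16

16
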